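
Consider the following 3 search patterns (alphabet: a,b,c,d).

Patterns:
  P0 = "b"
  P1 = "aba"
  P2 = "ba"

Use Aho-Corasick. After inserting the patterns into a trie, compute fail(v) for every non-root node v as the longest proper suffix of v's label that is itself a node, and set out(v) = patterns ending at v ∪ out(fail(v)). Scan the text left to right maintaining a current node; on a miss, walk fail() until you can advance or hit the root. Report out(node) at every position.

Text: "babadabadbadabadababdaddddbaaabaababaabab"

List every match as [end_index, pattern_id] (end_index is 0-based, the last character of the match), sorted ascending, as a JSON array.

Build automaton:
Trie (insert patterns):
  0='ε' goto a→2 b→1
  1='b' goto a→5  [P0 ends]
  2='a' goto b→3
  3='ab' goto a→4
  4='aba' goto ·  [P1 ends]
  5='ba' goto ·  [P2 ends]

BFS fail/out derivation:
  n1('b'): parent n0 fail=0; on 'b' 0 → fail=0;  out {0}∪∅={0}
  n2('a'): parent n0 fail=0; on 'a' 0 → fail=0;  out ∅∪∅=∅
  n3('ab'): parent n2 fail=0; on 'b' 0 → fail=1;  out ∅∪{0}={0}
  n5('ba'): parent n1 fail=0; on 'a' 0 → fail=2;  out {2}∪∅={2}
  n4('aba'): parent n3 fail=1; on 'a' 1 → fail=5;  out {1}∪{2}={1,2}

Text stream:
[0] read 'b'  n0⇒n1  emit P0@[0:0]
[1] read 'a'  n1⇒n5  emit P2@[0:1]
[2] read 'b'  n5⇒n3 ·f  emit P0@[2:2]
[3] read 'a'  n3⇒n4  emit P1@[1:3],P2@[2:3]
[4] read 'd'  n4⇒n0 ·f
[5] read 'a'  n0⇒n2
[6] read 'b'  n2⇒n3  emit P0@[6:6]
[7] read 'a'  n3⇒n4  emit P1@[5:7],P2@[6:7]
[8] read 'd'  n4⇒n0 ·f
[9] read 'b'  n0⇒n1  emit P0@[9:9]
[10] read 'a'  n1⇒n5  emit P2@[9:10]
[11] read 'd'  n5⇒n0 ·f
[12] read 'a'  n0⇒n2
[13] read 'b'  n2⇒n3  emit P0@[13:13]
[14] read 'a'  n3⇒n4  emit P1@[12:14],P2@[13:14]
[15] read 'd'  n4⇒n0 ·f
[16] read 'a'  n0⇒n2
[17] read 'b'  n2⇒n3  emit P0@[17:17]
[18] read 'a'  n3⇒n4  emit P1@[16:18],P2@[17:18]
[19] read 'b'  n4⇒n3 ·f  emit P0@[19:19]
[20] read 'd'  n3⇒n0 ·f
[21] read 'a'  n0⇒n2
[22] read 'd'  n2⇒n0 ·f
[23] read 'd'  n0⇒n0
[24] read 'd'  n0⇒n0
[25] read 'd'  n0⇒n0
[26] read 'b'  n0⇒n1  emit P0@[26:26]
[27] read 'a'  n1⇒n5  emit P2@[26:27]
[28] read 'a'  n5⇒n2 ·f
[29] read 'a'  n2⇒n2 ·f
[30] read 'b'  n2⇒n3  emit P0@[30:30]
[31] read 'a'  n3⇒n4  emit P1@[29:31],P2@[30:31]
[32] read 'a'  n4⇒n2 ·f
[33] read 'b'  n2⇒n3  emit P0@[33:33]
[34] read 'a'  n3⇒n4  emit P1@[32:34],P2@[33:34]
[35] read 'b'  n4⇒n3 ·f  emit P0@[35:35]
[36] read 'a'  n3⇒n4  emit P1@[34:36],P2@[35:36]
[37] read 'a'  n4⇒n2 ·f
[38] read 'b'  n2⇒n3  emit P0@[38:38]
[39] read 'a'  n3⇒n4  emit P1@[37:39],P2@[38:39]
[40] read 'b'  n4⇒n3 ·f  emit P0@[40:40]

Matches: [[0,0],[1,2],[2,0],[3,1],[3,2],[6,0],[7,1],[7,2],[9,0],[10,2],[13,0],[14,1],[14,2],[17,0],[18,1],[18,2],[19,0],[26,0],[27,2],[30,0],[31,1],[31,2],[33,0],[34,1],[34,2],[35,0],[36,1],[36,2],[38,0],[39,1],[39,2],[40,0]]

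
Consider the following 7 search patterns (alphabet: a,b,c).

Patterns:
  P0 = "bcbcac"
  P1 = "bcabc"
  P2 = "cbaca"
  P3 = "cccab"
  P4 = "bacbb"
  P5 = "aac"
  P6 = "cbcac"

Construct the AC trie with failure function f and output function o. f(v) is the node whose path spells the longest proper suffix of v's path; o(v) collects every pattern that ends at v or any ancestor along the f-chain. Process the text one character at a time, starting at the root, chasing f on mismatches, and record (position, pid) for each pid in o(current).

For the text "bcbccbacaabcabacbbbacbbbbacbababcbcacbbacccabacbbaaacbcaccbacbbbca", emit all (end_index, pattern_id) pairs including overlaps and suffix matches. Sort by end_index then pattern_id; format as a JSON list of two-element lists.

Build:
Trie nodes:
  0='ε' goto a→23 b→1 c→10
  1='b' goto a→19 c→2
  2='bc' goto a→7 b→3
  3='bcb' goto c→4
  4='bcbc' goto a→5
  5='bcbca' goto c→6
  6='bcbcac' goto ·  ←P0
  7='bca' goto b→8
  8='bcab' goto c→9
  9='bcabc' goto ·  ←P1
  10='c' goto b→11 c→15
  11='cb' goto a→12 c→26
  12='cba' goto c→13
  13='cbac' goto a→14
  14='cbaca' goto ·  ←P2
  15='cc' goto c→16
  16='ccc' goto a→17
  17='ccca' goto b→18
  18='cccab' goto ·  ←P3
  19='ba' goto c→20
  20='bac' goto b→21
  21='bacb' goto b→22
  22='bacbb' goto ·  ←P4
  23='a' goto a→24
  24='aa' goto c→25
  25='aac' goto ·  ←P5
  26='cbc' goto a→27
  27='cbca' goto c→28
  28='cbcac' goto ·  ←P6

BFS fail/out derivation:
  n1('b'): parent n0 fail=0; on 'b' 0 → fail=0;  out ∅∪∅=∅
  n10('c'): parent n0 fail=0; on 'c' 0 → fail=0;  out ∅∪∅=∅
  n23('a'): parent n0 fail=0; on 'a' 0 → fail=0;  out ∅∪∅=∅
  n2('bc'): parent n1 fail=0; on 'c' 0 → fail=10;  out ∅∪∅=∅
  n11('cb'): parent n10 fail=0; on 'b' 0 → fail=1;  out ∅∪∅=∅
  n15('cc'): parent n10 fail=0; on 'c' 0 → fail=10;  out ∅∪∅=∅
  n19('ba'): parent n1 fail=0; on 'a' 0 → fail=23;  out ∅∪∅=∅
  n24('aa'): parent n23 fail=0; on 'a' 0 → fail=23;  out ∅∪∅=∅
  n3('bcb'): parent n2 fail=10; on 'b' 10 → fail=11;  out ∅∪∅=∅
  n7('bca'): parent n2 fail=10; on 'a' 10→0 → fail=23;  out ∅∪∅=∅
  n12('cba'): parent n11 fail=1; on 'a' 1 → fail=19;  out ∅∪∅=∅
  n16('ccc'): parent n15 fail=10; on 'c' 10 → fail=15;  out ∅∪∅=∅
  n20('bac'): parent n19 fail=23; on 'c' 23→0 → fail=10;  out ∅∪∅=∅
  n25('aac'): parent n24 fail=23; on 'c' 23→0 → fail=10;  out {5}∪∅={5}
  n26('cbc'): parent n11 fail=1; on 'c' 1 → fail=2;  out ∅∪∅=∅
  n4('bcbc'): parent n3 fail=11; on 'c' 11 → fail=26;  out ∅∪∅=∅
  n8('bcab'): parent n7 fail=23; on 'b' 23→0 → fail=1;  out ∅∪∅=∅
  n13('cbac'): parent n12 fail=19; on 'c' 19 → fail=20;  out ∅∪∅=∅
  n17('ccca'): parent n16 fail=15; on 'a' 15→10→0 → fail=23;  out ∅∪∅=∅
  n21('bacb'): parent n20 fail=10; on 'b' 10 → fail=11;  out ∅∪∅=∅
  n27('cbca'): parent n26 fail=2; on 'a' 2 → fail=7;  out ∅∪∅=∅
  n5('bcbca'): parent n4 fail=26; on 'a' 26 → fail=27;  out ∅∪∅=∅
  n9('bcabc'): parent n8 fail=1; on 'c' 1 → fail=2;  out {1}∪∅={1}
  n14('cbaca'): parent n13 fail=20; on 'a' 20→10→0 → fail=23;  out {2}∪∅={2}
  n18('cccab'): parent n17 fail=23; on 'b' 23→0 → fail=1;  out {3}∪∅={3}
  n22('bacbb'): parent n21 fail=11; on 'b' 11→1→0 → fail=1;  out {4}∪∅={4}
  n28('cbcac'): parent n27 fail=7; on 'c' 7→23→0 → fail=10;  out {6}∪∅={6}
  n6('bcbcac'): parent n5 fail=27; on 'c' 27 → fail=28;  out {0}∪{6}={0,6}

Scan:
i=0 'b': node 0→1
i=1 'c': node 1→2
i=2 'b': node 2→3
i=3 'c': node 3→4
i=4 'c': node 4→15 (via fail)
i=5 'b': node 15→11 (via fail)
i=6 'a': node 11→12
i=7 'c': node 12→13
i=8 'a': node 13→14  → match P2@[4:8]
i=9 'a': node 14→24 (via fail)
i=10 'b': node 24→1 (via fail)
i=11 'c': node 1→2
i=12 'a': node 2→7
i=13 'b': node 7→8
i=14 'a': node 8→19 (via fail)
i=15 'c': node 19→20
i=16 'b': node 20→21
i=17 'b': node 21→22  → match P4@[13:17]
i=18 'b': node 22→1 (via fail)
i=19 'a': node 1→19
i=20 'c': node 19→20
i=21 'b': node 20→21
i=22 'b': node 21→22  → match P4@[18:22]
i=23 'b': node 22→1 (via fail)
i=24 'b': node 1→1 (via fail)
i=25 'a': node 1→19
i=26 'c': node 19→20
i=27 'b': node 20→21
i=28 'a': node 21→12 (via fail)
i=29 'b': node 12→1 (via fail)
i=30 'a': node 1→19
i=31 'b': node 19→1 (via fail)
i=32 'c': node 1→2
i=33 'b': node 2→3
i=34 'c': node 3→4
i=35 'a': node 4→5
i=36 'c': node 5→6  → match P0@[31:36],P6@[32:36]
i=37 'b': node 6→11 (via fail)
i=38 'b': node 11→1 (via fail)
i=39 'a': node 1→19
i=40 'c': node 19→20
i=41 'c': node 20→15 (via fail)
i=42 'c': node 15→16
i=43 'a': node 16→17
i=44 'b': node 17→18  → match P3@[40:44]
i=45 'a': node 18→19 (via fail)
i=46 'c': node 19→20
i=47 'b': node 20→21
i=48 'b': node 21→22  → match P4@[44:48]
i=49 'a': node 22→19 (via fail)
i=50 'a': node 19→24 (via fail)
i=51 'a': node 24→24 (via fail)
i=52 'c': node 24→25  → match P5@[50:52]
i=53 'b': node 25→11 (via fail)
i=54 'c': node 11→26
i=55 'a': node 26→27
i=56 'c': node 27→28  → match P6@[52:56]
i=57 'c': node 28→15 (via fail)
i=58 'b': node 15→11 (via fail)
i=59 'a': node 11→12
i=60 'c': node 12→13
i=61 'b': node 13→21 (via fail)
i=62 'b': node 21→22  → match P4@[58:62]
i=63 'b': node 22→1 (via fail)
i=64 'c': node 1→2
i=65 'a': node 2→7

All matches (sorted): [[8,2],[17,4],[22,4],[36,0],[36,6],[44,3],[48,4],[52,5],[56,6],[62,4]]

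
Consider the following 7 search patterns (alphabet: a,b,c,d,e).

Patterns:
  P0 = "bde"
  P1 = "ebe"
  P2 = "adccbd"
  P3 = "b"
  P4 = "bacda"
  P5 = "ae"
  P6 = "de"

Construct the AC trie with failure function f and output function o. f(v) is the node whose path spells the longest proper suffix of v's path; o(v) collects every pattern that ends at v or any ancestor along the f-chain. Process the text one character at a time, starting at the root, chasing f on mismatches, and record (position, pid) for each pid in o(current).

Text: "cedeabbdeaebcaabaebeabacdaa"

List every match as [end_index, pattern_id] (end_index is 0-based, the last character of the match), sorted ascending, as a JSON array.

Build:
Trie nodes:
  n0 'ε': a→7 b→1 d→18 e→4
  n1 'b': a→13 d→2  [P3 ends]
  n2 'bd': e→3
  n3 'bde': ·  [P0 ends]
  n4 'e': b→5
  n5 'eb': e→6
  n6 'ebe': ·  [P1 ends]
  n7 'a': d→8 e→17
  n8 'ad': c→9
  n9 'adc': c→10
  n10 'adcc': b→11
  n11 'adccb': d→12
  n12 'adccbd': ·  [P2 ends]
  n13 'ba': c→14
  n14 'bac': d→15
  n15 'bacd': a→16
  n16 'bacda': ·  [P4 ends]
  n17 'ae': ·  [P5 ends]
  n18 'd': e→19
  n19 'de': ·  [P6 ends]

BFS fail/out derivation:
  n1('b'): parent n0 fail=0; on 'b' 0 → fail=0;  out {3}∪∅={3}
  n4('e'): parent n0 fail=0; on 'e' 0 → fail=0;  out ∅∪∅=∅
  n7('a'): parent n0 fail=0; on 'a' 0 → fail=0;  out ∅∪∅=∅
  n18('d'): parent n0 fail=0; on 'd' 0 → fail=0;  out ∅∪∅=∅
  n2('bd'): parent n1 fail=0; on 'd' 0 → fail=18;  out ∅∪∅=∅
  n5('eb'): parent n4 fail=0; on 'b' 0 → fail=1;  out ∅∪{3}={3}
  n8('ad'): parent n7 fail=0; on 'd' 0 → fail=18;  out ∅∪∅=∅
  n13('ba'): parent n1 fail=0; on 'a' 0 → fail=7;  out ∅∪∅=∅
  n17('ae'): parent n7 fail=0; on 'e' 0 → fail=4;  out {5}∪∅={5}
  n19('de'): parent n18 fail=0; on 'e' 0 → fail=4;  out {6}∪∅={6}
  n3('bde'): parent n2 fail=18; on 'e' 18 → fail=19;  out {0}∪{6}={0,6}
  n6('ebe'): parent n5 fail=1; on 'e' 1→0 → fail=4;  out {1}∪∅={1}
  n9('adc'): parent n8 fail=18; on 'c' 18→0 → fail=0;  out ∅∪∅=∅
  n14('bac'): parent n13 fail=7; on 'c' 7→0 → fail=0;  out ∅∪∅=∅
  n10('adcc'): parent n9 fail=0; on 'c' 0 → fail=0;  out ∅∪∅=∅
  n15('bacd'): parent n14 fail=0; on 'd' 0 → fail=18;  out ∅∪∅=∅
  n11('adccb'): parent n10 fail=0; on 'b' 0 → fail=1;  out ∅∪{3}={3}
  n16('bacda'): parent n15 fail=18; on 'a' 18→0 → fail=7;  out {4}∪∅={4}
  n12('adccbd'): parent n11 fail=1; on 'd' 1 → fail=2;  out {2}∪∅={2}

Scan:
i=0 'c': node 0→0
i=1 'e': node 0→4
i=2 'd': node 4→18 (via fail)
i=3 'e': node 18→19  → match P6@[2:3]
i=4 'a': node 19→7 (via fail)
i=5 'b': node 7→1 (via fail)  → match P3@[5:5]
i=6 'b': node 1→1 (via fail)  → match P3@[6:6]
i=7 'd': node 1→2
i=8 'e': node 2→3  → match P0@[6:8],P6@[7:8]
i=9 'a': node 3→7 (via fail)
i=10 'e': node 7→17  → match P5@[9:10]
i=11 'b': node 17→5 (via fail)  → match P3@[11:11]
i=12 'c': node 5→0 (via fail)
i=13 'a': node 0→7
i=14 'a': node 7→7 (via fail)
i=15 'b': node 7→1 (via fail)  → match P3@[15:15]
i=16 'a': node 1→13
i=17 'e': node 13→17 (via fail)  → match P5@[16:17]
i=18 'b': node 17→5 (via fail)  → match P3@[18:18]
i=19 'e': node 5→6  → match P1@[17:19]
i=20 'a': node 6→7 (via fail)
i=21 'b': node 7→1 (via fail)  → match P3@[21:21]
i=22 'a': node 1→13
i=23 'c': node 13→14
i=24 'd': node 14→15
i=25 'a': node 15→16  → match P4@[21:25]
i=26 'a': node 16→7 (via fail)

Matches: [[3,6],[5,3],[6,3],[8,0],[8,6],[10,5],[11,3],[15,3],[17,5],[18,3],[19,1],[21,3],[25,4]]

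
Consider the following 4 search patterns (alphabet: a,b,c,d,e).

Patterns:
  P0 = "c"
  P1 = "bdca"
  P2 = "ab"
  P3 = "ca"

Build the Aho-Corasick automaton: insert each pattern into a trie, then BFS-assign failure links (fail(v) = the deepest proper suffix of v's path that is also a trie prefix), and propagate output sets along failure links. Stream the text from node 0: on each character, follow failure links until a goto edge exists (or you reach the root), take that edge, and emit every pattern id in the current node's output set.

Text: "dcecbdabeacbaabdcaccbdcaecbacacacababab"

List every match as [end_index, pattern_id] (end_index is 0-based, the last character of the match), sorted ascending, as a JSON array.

Construct AC machine:
Trie nodes:
  n0 'ε': a→6 b→2 c→1
  n1 'c': a→8  ←P0
  n2 'b': d→3
  n3 'bd': c→4
  n4 'bdc': a→5
  n5 'bdca': ·  ←P1
  n6 'a': b→7
  n7 'ab': ·  ←P2
  n8 'ca': ·  ←P3

BFS fail/out derivation:
  n1('c'): parent n0 fail=0; on 'c' 0 → fail=0;  out {0}∪∅={0}
  n2('b'): parent n0 fail=0; on 'b' 0 → fail=0;  out ∅∪∅=∅
  n6('a'): parent n0 fail=0; on 'a' 0 → fail=0;  out ∅∪∅=∅
  n3('bd'): parent n2 fail=0; on 'd' 0 → fail=0;  out ∅∪∅=∅
  n7('ab'): parent n6 fail=0; on 'b' 0 → fail=2;  out {2}∪∅={2}
  n8('ca'): parent n1 fail=0; on 'a' 0 → fail=6;  out {3}∪∅={3}
  n4('bdc'): parent n3 fail=0; on 'c' 0 → fail=1;  out ∅∪{0}={0}
  n5('bdca'): parent n4 fail=1; on 'a' 1 → fail=8;  out {1}∪{3}={1,3}

Run:
[0] read 'd'  n0⇒n0
[1] read 'c'  n0⇒n1  ** P0@[1:1]
[2] read 'e'  n1⇒n0 (fail-walked)
[3] read 'c'  n0⇒n1  ** P0@[3:3]
[4] read 'b'  n1⇒n2 (fail-walked)
[5] read 'd'  n2⇒n3
[6] read 'a'  n3⇒n6 (fail-walked)
[7] read 'b'  n6⇒n7  ** P2@[6:7]
[8] read 'e'  n7⇒n0 (fail-walked)
[9] read 'a'  n0⇒n6
[10] read 'c'  n6⇒n1 (fail-walked)  ** P0@[10:10]
[11] read 'b'  n1⇒n2 (fail-walked)
[12] read 'a'  n2⇒n6 (fail-walked)
[13] read 'a'  n6⇒n6 (fail-walked)
[14] read 'b'  n6⇒n7  ** P2@[13:14]
[15] read 'd'  n7⇒n3 (fail-walked)
[16] read 'c'  n3⇒n4  ** P0@[16:16]
[17] read 'a'  n4⇒n5  ** P1@[14:17],P3@[16:17]
[18] read 'c'  n5⇒n1 (fail-walked)  ** P0@[18:18]
[19] read 'c'  n1⇒n1 (fail-walked)  ** P0@[19:19]
[20] read 'b'  n1⇒n2 (fail-walked)
[21] read 'd'  n2⇒n3
[22] read 'c'  n3⇒n4  ** P0@[22:22]
[23] read 'a'  n4⇒n5  ** P1@[20:23],P3@[22:23]
[24] read 'e'  n5⇒n0 (fail-walked)
[25] read 'c'  n0⇒n1  ** P0@[25:25]
[26] read 'b'  n1⇒n2 (fail-walked)
[27] read 'a'  n2⇒n6 (fail-walked)
[28] read 'c'  n6⇒n1 (fail-walked)  ** P0@[28:28]
[29] read 'a'  n1⇒n8  ** P3@[28:29]
[30] read 'c'  n8⇒n1 (fail-walked)  ** P0@[30:30]
[31] read 'a'  n1⇒n8  ** P3@[30:31]
[32] read 'c'  n8⇒n1 (fail-walked)  ** P0@[32:32]
[33] read 'a'  n1⇒n8  ** P3@[32:33]
[34] read 'b'  n8⇒n7 (fail-walked)  ** P2@[33:34]
[35] read 'a'  n7⇒n6 (fail-walked)
[36] read 'b'  n6⇒n7  ** P2@[35:36]
[37] read 'a'  n7⇒n6 (fail-walked)
[38] read 'b'  n6⇒n7  ** P2@[37:38]

Result: [[1,0],[3,0],[7,2],[10,0],[14,2],[16,0],[17,1],[17,3],[18,0],[19,0],[22,0],[23,1],[23,3],[25,0],[28,0],[29,3],[30,0],[31,3],[32,0],[33,3],[34,2],[36,2],[38,2]]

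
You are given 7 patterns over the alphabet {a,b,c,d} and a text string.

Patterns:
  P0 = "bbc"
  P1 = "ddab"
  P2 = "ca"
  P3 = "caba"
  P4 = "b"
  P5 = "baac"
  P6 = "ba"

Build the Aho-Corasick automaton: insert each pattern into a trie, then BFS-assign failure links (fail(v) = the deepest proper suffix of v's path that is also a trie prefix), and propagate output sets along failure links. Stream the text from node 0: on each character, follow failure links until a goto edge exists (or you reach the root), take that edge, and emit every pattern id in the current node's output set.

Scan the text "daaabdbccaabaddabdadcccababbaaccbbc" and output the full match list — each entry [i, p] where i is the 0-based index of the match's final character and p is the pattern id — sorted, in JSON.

Build:
Trie nodes:
  n0 'ε': b→1 c→8 d→4
  n1 'b': a→12 b→2  [P4 ends]
  n2 'bb': c→3
  n3 'bbc': ·  [P0 ends]
  n4 'd': d→5
  n5 'dd': a→6
  n6 'dda': b→7
  n7 'ddab': ·  [P1 ends]
  n8 'c': a→9
  n9 'ca': b→10  [P2 ends]
  n10 'cab': a→11
  n11 'caba': ·  [P3 ends]
  n12 'ba': a→13  [P6 ends]
  n13 'baa': c→14
  n14 'baac': ·  [P5 ends]

Failure links (BFS by depth):
  fail(1) 'b': from fail(0)=0 chase 'b': 0 ⇒ 0;  out={4}∪out(0)={4}
  fail(4) 'd': from fail(0)=0 chase 'd': 0 ⇒ 0;  out=∅∪out(0)=∅
  fail(8) 'c': from fail(0)=0 chase 'c': 0 ⇒ 0;  out=∅∪out(0)=∅
  fail(2) 'bb': from fail(1)=0 chase 'b': 0 ⇒ 1;  out=∅∪out(1)={4}
  fail(5) 'dd': from fail(4)=0 chase 'd': 0 ⇒ 4;  out=∅∪out(4)=∅
  fail(9) 'ca': from fail(8)=0 chase 'a': 0 ⇒ 0;  out={2}∪out(0)={2}
  fail(12) 'ba': from fail(1)=0 chase 'a': 0 ⇒ 0;  out={6}∪out(0)={6}
  fail(3) 'bbc': from fail(2)=1 chase 'c': 1→0 ⇒ 8;  out={0}∪out(8)={0}
  fail(6) 'dda': from fail(5)=4 chase 'a': 4→0 ⇒ 0;  out=∅∪out(0)=∅
  fail(10) 'cab': from fail(9)=0 chase 'b': 0 ⇒ 1;  out=∅∪out(1)={4}
  fail(13) 'baa': from fail(12)=0 chase 'a': 0 ⇒ 0;  out=∅∪out(0)=∅
  fail(7) 'ddab': from fail(6)=0 chase 'b': 0 ⇒ 1;  out={1}∪out(1)={1,4}
  fail(11) 'caba': from fail(10)=1 chase 'a': 1 ⇒ 12;  out={3}∪out(12)={3,6}
  fail(14) 'baac': from fail(13)=0 chase 'c': 0 ⇒ 8;  out={5}∪out(8)={5}

Text stream:
i=0 'd': node 0→4
i=1 'a': node 4→0 ·f
i=2 'a': node 0→0
i=3 'a': node 0→0
i=4 'b': node 0→1  → match P4@[4:4]
i=5 'd': node 1→4 ·f
i=6 'b': node 4→1 ·f  → match P4@[6:6]
i=7 'c': node 1→8 ·f
i=8 'c': node 8→8 ·f
i=9 'a': node 8→9  → match P2@[8:9]
i=10 'a': node 9→0 ·f
i=11 'b': node 0→1  → match P4@[11:11]
i=12 'a': node 1→12  → match P6@[11:12]
i=13 'd': node 12→4 ·f
i=14 'd': node 4→5
i=15 'a': node 5→6
i=16 'b': node 6→7  → match P1@[13:16],P4@[16:16]
i=17 'd': node 7→4 ·f
i=18 'a': node 4→0 ·f
i=19 'd': node 0→4
i=20 'c': node 4→8 ·f
i=21 'c': node 8→8 ·f
i=22 'c': node 8→8 ·f
i=23 'a': node 8→9  → match P2@[22:23]
i=24 'b': node 9→10  → match P4@[24:24]
i=25 'a': node 10→11  → match P3@[22:25],P6@[24:25]
i=26 'b': node 11→1 ·f  → match P4@[26:26]
i=27 'b': node 1→2  → match P4@[27:27]
i=28 'a': node 2→12 ·f  → match P6@[27:28]
i=29 'a': node 12→13
i=30 'c': node 13→14  → match P5@[27:30]
i=31 'c': node 14→8 ·f
i=32 'b': node 8→1 ·f  → match P4@[32:32]
i=33 'b': node 1→2  → match P4@[33:33]
i=34 'c': node 2→3  → match P0@[32:34]

All matches (sorted): [[4,4],[6,4],[9,2],[11,4],[12,6],[16,1],[16,4],[23,2],[24,4],[25,3],[25,6],[26,4],[27,4],[28,6],[30,5],[32,4],[33,4],[34,0]]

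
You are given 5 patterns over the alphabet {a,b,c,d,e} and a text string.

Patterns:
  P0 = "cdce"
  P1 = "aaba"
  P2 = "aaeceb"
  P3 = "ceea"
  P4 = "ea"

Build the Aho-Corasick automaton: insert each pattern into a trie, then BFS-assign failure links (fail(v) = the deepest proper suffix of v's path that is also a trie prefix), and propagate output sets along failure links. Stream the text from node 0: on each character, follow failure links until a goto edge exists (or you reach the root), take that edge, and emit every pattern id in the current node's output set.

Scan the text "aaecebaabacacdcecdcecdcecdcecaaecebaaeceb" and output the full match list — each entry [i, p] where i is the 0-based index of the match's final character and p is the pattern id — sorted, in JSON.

Construct AC machine:
Trie (insert patterns):
  n0 'ε': a→5 c→1 e→16
  n1 'c': d→2 e→13
  n2 'cd': c→3
  n3 'cdc': e→4
  n4 'cdce': ·  ←P0
  n5 'a': a→6
  n6 'aa': b→7 e→9
  n7 'aab': a→8
  n8 'aaba': ·  ←P1
  n9 'aae': c→10
  n10 'aaec': e→11
  n11 'aaece': b→12
  n12 'aaeceb': ·  ←P2
  n13 'ce': e→14
  n14 'cee': a→15
  n15 'ceea': ·  ←P3
  n16 'e': a→17
  n17 'ea': ·  ←P4

Failure links (BFS by depth):
  fail(1) 'c': from fail(0)=0 chase 'c': 0 ⇒ 0;  out=∅∪out(0)=∅
  fail(5) 'a': from fail(0)=0 chase 'a': 0 ⇒ 0;  out=∅∪out(0)=∅
  fail(16) 'e': from fail(0)=0 chase 'e': 0 ⇒ 0;  out=∅∪out(0)=∅
  fail(2) 'cd': from fail(1)=0 chase 'd': 0 ⇒ 0;  out=∅∪out(0)=∅
  fail(6) 'aa': from fail(5)=0 chase 'a': 0 ⇒ 5;  out=∅∪out(5)=∅
  fail(13) 'ce': from fail(1)=0 chase 'e': 0 ⇒ 16;  out=∅∪out(16)=∅
  fail(17) 'ea': from fail(16)=0 chase 'a': 0 ⇒ 5;  out={4}∪out(5)={4}
  fail(3) 'cdc': from fail(2)=0 chase 'c': 0 ⇒ 1;  out=∅∪out(1)=∅
  fail(7) 'aab': from fail(6)=5 chase 'b': 5→0 ⇒ 0;  out=∅∪out(0)=∅
  fail(9) 'aae': from fail(6)=5 chase 'e': 5→0 ⇒ 16;  out=∅∪out(16)=∅
  fail(14) 'cee': from fail(13)=16 chase 'e': 16→0 ⇒ 16;  out=∅∪out(16)=∅
  fail(4) 'cdce': from fail(3)=1 chase 'e': 1 ⇒ 13;  out={0}∪out(13)={0}
  fail(8) 'aaba': from fail(7)=0 chase 'a': 0 ⇒ 5;  out={1}∪out(5)={1}
  fail(10) 'aaec': from fail(9)=16 chase 'c': 16→0 ⇒ 1;  out=∅∪out(1)=∅
  fail(15) 'ceea': from fail(14)=16 chase 'a': 16 ⇒ 17;  out={3}∪out(17)={3,4}
  fail(11) 'aaece': from fail(10)=1 chase 'e': 1 ⇒ 13;  out=∅∪out(13)=∅
  fail(12) 'aaeceb': from fail(11)=13 chase 'b': 13→16→0 ⇒ 0;  out={2}∪out(0)={2}

Run:
i=0 'a': node 0→5
i=1 'a': node 5→6
i=2 'e': node 6→9
i=3 'c': node 9→10
i=4 'e': node 10→11
i=5 'b': node 11→12  ** P2@[0:5]
i=6 'a': node 12→5 (fail-walked)
i=7 'a': node 5→6
i=8 'b': node 6→7
i=9 'a': node 7→8  ** P1@[6:9]
i=10 'c': node 8→1 (fail-walked)
i=11 'a': node 1→5 (fail-walked)
i=12 'c': node 5→1 (fail-walked)
i=13 'd': node 1→2
i=14 'c': node 2→3
i=15 'e': node 3→4  ** P0@[12:15]
i=16 'c': node 4→1 (fail-walked)
i=17 'd': node 1→2
i=18 'c': node 2→3
i=19 'e': node 3→4  ** P0@[16:19]
i=20 'c': node 4→1 (fail-walked)
i=21 'd': node 1→2
i=22 'c': node 2→3
i=23 'e': node 3→4  ** P0@[20:23]
i=24 'c': node 4→1 (fail-walked)
i=25 'd': node 1→2
i=26 'c': node 2→3
i=27 'e': node 3→4  ** P0@[24:27]
i=28 'c': node 4→1 (fail-walked)
i=29 'a': node 1→5 (fail-walked)
i=30 'a': node 5→6
i=31 'e': node 6→9
i=32 'c': node 9→10
i=33 'e': node 10→11
i=34 'b': node 11→12  ** P2@[29:34]
i=35 'a': node 12→5 (fail-walked)
i=36 'a': node 5→6
i=37 'e': node 6→9
i=38 'c': node 9→10
i=39 'e': node 10→11
i=40 'b': node 11→12  ** P2@[35:40]

Matches: [[5,2],[9,1],[15,0],[19,0],[23,0],[27,0],[34,2],[40,2]]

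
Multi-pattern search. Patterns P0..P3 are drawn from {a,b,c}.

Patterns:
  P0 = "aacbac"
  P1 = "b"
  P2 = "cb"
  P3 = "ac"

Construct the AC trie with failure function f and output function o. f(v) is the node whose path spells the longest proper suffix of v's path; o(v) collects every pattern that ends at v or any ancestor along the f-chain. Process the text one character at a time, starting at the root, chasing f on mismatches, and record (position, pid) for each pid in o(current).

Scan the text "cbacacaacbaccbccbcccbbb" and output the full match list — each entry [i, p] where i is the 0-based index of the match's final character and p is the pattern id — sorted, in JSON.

Construct AC machine:
Trie nodes:
  0='ε' goto a→1 b→7 c→8
  1='a' goto a→2 c→10
  2='aa' goto c→3
  3='aac' goto b→4
  4='aacb' goto a→5
  5='aacba' goto c→6
  6='aacbac' goto ·  ←P0
  7='b' goto ·  ←P1
  8='c' goto b→9
  9='cb' goto ·  ←P2
  10='ac' goto ·  ←P3

BFS fail/out derivation:
  fail(1) 'a': from fail(0)=0 chase 'a': 0 ⇒ 0;  out=∅∪out(0)=∅
  fail(7) 'b': from fail(0)=0 chase 'b': 0 ⇒ 0;  out={1}∪out(0)={1}
  fail(8) 'c': from fail(0)=0 chase 'c': 0 ⇒ 0;  out=∅∪out(0)=∅
  fail(2) 'aa': from fail(1)=0 chase 'a': 0 ⇒ 1;  out=∅∪out(1)=∅
  fail(9) 'cb': from fail(8)=0 chase 'b': 0 ⇒ 7;  out={2}∪out(7)={1,2}
  fail(10) 'ac': from fail(1)=0 chase 'c': 0 ⇒ 8;  out={3}∪out(8)={3}
  fail(3) 'aac': from fail(2)=1 chase 'c': 1 ⇒ 10;  out=∅∪out(10)={3}
  fail(4) 'aacb': from fail(3)=10 chase 'b': 10→8 ⇒ 9;  out=∅∪out(9)={1,2}
  fail(5) 'aacba': from fail(4)=9 chase 'a': 9→7→0 ⇒ 1;  out=∅∪out(1)=∅
  fail(6) 'aacbac': from fail(5)=1 chase 'c': 1 ⇒ 10;  out={0}∪out(10)={0,3}

Text stream:
[0] read 'c'  n0⇒n8
[1] read 'b'  n8⇒n9  → match P1@[1:1],P2@[0:1]
[2] read 'a'  n9⇒n1 (fail-walked)
[3] read 'c'  n1⇒n10  → match P3@[2:3]
[4] read 'a'  n10⇒n1 (fail-walked)
[5] read 'c'  n1⇒n10  → match P3@[4:5]
[6] read 'a'  n10⇒n1 (fail-walked)
[7] read 'a'  n1⇒n2
[8] read 'c'  n2⇒n3  → match P3@[7:8]
[9] read 'b'  n3⇒n4  → match P1@[9:9],P2@[8:9]
[10] read 'a'  n4⇒n5
[11] read 'c'  n5⇒n6  → match P0@[6:11],P3@[10:11]
[12] read 'c'  n6⇒n8 (fail-walked)
[13] read 'b'  n8⇒n9  → match P1@[13:13],P2@[12:13]
[14] read 'c'  n9⇒n8 (fail-walked)
[15] read 'c'  n8⇒n8 (fail-walked)
[16] read 'b'  n8⇒n9  → match P1@[16:16],P2@[15:16]
[17] read 'c'  n9⇒n8 (fail-walked)
[18] read 'c'  n8⇒n8 (fail-walked)
[19] read 'c'  n8⇒n8 (fail-walked)
[20] read 'b'  n8⇒n9  → match P1@[20:20],P2@[19:20]
[21] read 'b'  n9⇒n7 (fail-walked)  → match P1@[21:21]
[22] read 'b'  n7⇒n7 (fail-walked)  → match P1@[22:22]

Matches: [[1,1],[1,2],[3,3],[5,3],[8,3],[9,1],[9,2],[11,0],[11,3],[13,1],[13,2],[16,1],[16,2],[20,1],[20,2],[21,1],[22,1]]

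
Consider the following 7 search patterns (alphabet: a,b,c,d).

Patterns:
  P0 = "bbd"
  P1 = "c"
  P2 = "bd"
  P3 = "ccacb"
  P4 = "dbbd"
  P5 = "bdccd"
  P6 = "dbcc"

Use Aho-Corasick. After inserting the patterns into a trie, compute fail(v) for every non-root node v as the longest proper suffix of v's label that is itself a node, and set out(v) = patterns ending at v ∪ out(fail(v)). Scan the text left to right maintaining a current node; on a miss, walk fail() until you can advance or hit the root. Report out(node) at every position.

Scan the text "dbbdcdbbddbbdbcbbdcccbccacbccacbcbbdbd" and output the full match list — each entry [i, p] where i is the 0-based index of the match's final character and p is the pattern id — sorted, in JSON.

Construct AC machine:
Trie (insert patterns):
  0='ε' goto b→1 c→4 d→10
  1='b' goto b→2 d→5
  2='bb' goto d→3
  3='bbd' goto ·  [P0 ends]
  4='c' goto c→6  [P1 ends]
  5='bd' goto c→14  [P2 ends]
  6='cc' goto a→7
  7='cca' goto c→8
  8='ccac' goto b→9
  9='ccacb' goto ·  [P3 ends]
  10='d' goto b→11
  11='db' goto b→12 c→17
  12='dbb' goto d→13
  13='dbbd' goto ·  [P4 ends]
  14='bdc' goto c→15
  15='bdcc' goto d→16
  16='bdccd' goto ·  [P5 ends]
  17='dbc' goto c→18
  18='dbcc' goto ·  [P6 ends]

Failure links (BFS by depth):
  n1('b'): parent n0 fail=0; on 'b' 0 → fail=0;  out ∅∪∅=∅
  n4('c'): parent n0 fail=0; on 'c' 0 → fail=0;  out {1}∪∅={1}
  n10('d'): parent n0 fail=0; on 'd' 0 → fail=0;  out ∅∪∅=∅
  n2('bb'): parent n1 fail=0; on 'b' 0 → fail=1;  out ∅∪∅=∅
  n5('bd'): parent n1 fail=0; on 'd' 0 → fail=10;  out {2}∪∅={2}
  n6('cc'): parent n4 fail=0; on 'c' 0 → fail=4;  out ∅∪{1}={1}
  n11('db'): parent n10 fail=0; on 'b' 0 → fail=1;  out ∅∪∅=∅
  n3('bbd'): parent n2 fail=1; on 'd' 1 → fail=5;  out {0}∪{2}={0,2}
  n7('cca'): parent n6 fail=4; on 'a' 4→0 → fail=0;  out ∅∪∅=∅
  n12('dbb'): parent n11 fail=1; on 'b' 1 → fail=2;  out ∅∪∅=∅
  n14('bdc'): parent n5 fail=10; on 'c' 10→0 → fail=4;  out ∅∪{1}={1}
  n17('dbc'): parent n11 fail=1; on 'c' 1→0 → fail=4;  out ∅∪{1}={1}
  n8('ccac'): parent n7 fail=0; on 'c' 0 → fail=4;  out ∅∪{1}={1}
  n13('dbbd'): parent n12 fail=2; on 'd' 2 → fail=3;  out {4}∪{0,2}={0,2,4}
  n15('bdcc'): parent n14 fail=4; on 'c' 4 → fail=6;  out ∅∪{1}={1}
  n18('dbcc'): parent n17 fail=4; on 'c' 4 → fail=6;  out {6}∪{1}={1,6}
  n9('ccacb'): parent n8 fail=4; on 'b' 4→0 → fail=1;  out {3}∪∅={3}
  n16('bdccd'): parent n15 fail=6; on 'd' 6→4→0 → fail=10;  out {5}∪∅={5}

Run:
i=0 'd': node 0→10
i=1 'b': node 10→11
i=2 'b': node 11→12
i=3 'd': node 12→13  emit P0@[1:3],P2@[2:3],P4@[0:3]
i=4 'c': node 13→14 ·f  emit P1@[4:4]
i=5 'd': node 14→10 ·f
i=6 'b': node 10→11
i=7 'b': node 11→12
i=8 'd': node 12→13  emit P0@[6:8],P2@[7:8],P4@[5:8]
i=9 'd': node 13→10 ·f
i=10 'b': node 10→11
i=11 'b': node 11→12
i=12 'd': node 12→13  emit P0@[10:12],P2@[11:12],P4@[9:12]
i=13 'b': node 13→11 ·f
i=14 'c': node 11→17  emit P1@[14:14]
i=15 'b': node 17→1 ·f
i=16 'b': node 1→2
i=17 'd': node 2→3  emit P0@[15:17],P2@[16:17]
i=18 'c': node 3→14 ·f  emit P1@[18:18]
i=19 'c': node 14→15  emit P1@[19:19]
i=20 'c': node 15→6 ·f  emit P1@[20:20]
i=21 'b': node 6→1 ·f
i=22 'c': node 1→4 ·f  emit P1@[22:22]
i=23 'c': node 4→6  emit P1@[23:23]
i=24 'a': node 6→7
i=25 'c': node 7→8  emit P1@[25:25]
i=26 'b': node 8→9  emit P3@[22:26]
i=27 'c': node 9→4 ·f  emit P1@[27:27]
i=28 'c': node 4→6  emit P1@[28:28]
i=29 'a': node 6→7
i=30 'c': node 7→8  emit P1@[30:30]
i=31 'b': node 8→9  emit P3@[27:31]
i=32 'c': node 9→4 ·f  emit P1@[32:32]
i=33 'b': node 4→1 ·f
i=34 'b': node 1→2
i=35 'd': node 2→3  emit P0@[33:35],P2@[34:35]
i=36 'b': node 3→11 ·f
i=37 'd': node 11→5 ·f  emit P2@[36:37]

Result: [[3,0],[3,2],[3,4],[4,1],[8,0],[8,2],[8,4],[12,0],[12,2],[12,4],[14,1],[17,0],[17,2],[18,1],[19,1],[20,1],[22,1],[23,1],[25,1],[26,3],[27,1],[28,1],[30,1],[31,3],[32,1],[35,0],[35,2],[37,2]]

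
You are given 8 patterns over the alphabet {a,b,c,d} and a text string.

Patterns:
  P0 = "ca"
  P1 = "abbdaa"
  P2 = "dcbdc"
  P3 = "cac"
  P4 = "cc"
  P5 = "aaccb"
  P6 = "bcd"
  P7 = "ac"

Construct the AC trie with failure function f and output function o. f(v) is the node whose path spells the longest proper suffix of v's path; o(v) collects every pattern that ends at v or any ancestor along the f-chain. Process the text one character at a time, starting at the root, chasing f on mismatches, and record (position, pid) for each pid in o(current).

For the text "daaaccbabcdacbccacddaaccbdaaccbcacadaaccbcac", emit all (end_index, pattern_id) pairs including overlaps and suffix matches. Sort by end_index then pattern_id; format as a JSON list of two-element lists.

Build automaton:
Trie nodes:
  0='ε' goto a→3 b→20 c→1 d→9
  1='c' goto a→2 c→15
  2='ca' goto c→14  ←P0
  3='a' goto a→16 b→4 c→23
  4='ab' goto b→5
  5='abb' goto d→6
  6='abbd' goto a→7
  7='abbda' goto a→8
  8='abbdaa' goto ·  ←P1
  9='d' goto c→10
  10='dc' goto b→11
  11='dcb' goto d→12
  12='dcbd' goto c→13
  13='dcbdc' goto ·  ←P2
  14='cac' goto ·  ←P3
  15='cc' goto ·  ←P4
  16='aa' goto c→17
  17='aac' goto c→18
  18='aacc' goto b→19
  19='aaccb' goto ·  ←P5
  20='b' goto c→21
  21='bc' goto d→22
  22='bcd' goto ·  ←P6
  23='ac' goto ·  ←P7

Failure links (BFS by depth):
  fail(1) 'c': from fail(0)=0 chase 'c': 0 ⇒ 0;  out=∅∪out(0)=∅
  fail(3) 'a': from fail(0)=0 chase 'a': 0 ⇒ 0;  out=∅∪out(0)=∅
  fail(9) 'd': from fail(0)=0 chase 'd': 0 ⇒ 0;  out=∅∪out(0)=∅
  fail(20) 'b': from fail(0)=0 chase 'b': 0 ⇒ 0;  out=∅∪out(0)=∅
  fail(2) 'ca': from fail(1)=0 chase 'a': 0 ⇒ 3;  out={0}∪out(3)={0}
  fail(4) 'ab': from fail(3)=0 chase 'b': 0 ⇒ 20;  out=∅∪out(20)=∅
  fail(10) 'dc': from fail(9)=0 chase 'c': 0 ⇒ 1;  out=∅∪out(1)=∅
  fail(15) 'cc': from fail(1)=0 chase 'c': 0 ⇒ 1;  out={4}∪out(1)={4}
  fail(16) 'aa': from fail(3)=0 chase 'a': 0 ⇒ 3;  out=∅∪out(3)=∅
  fail(21) 'bc': from fail(20)=0 chase 'c': 0 ⇒ 1;  out=∅∪out(1)=∅
  fail(23) 'ac': from fail(3)=0 chase 'c': 0 ⇒ 1;  out={7}∪out(1)={7}
  fail(5) 'abb': from fail(4)=20 chase 'b': 20→0 ⇒ 20;  out=∅∪out(20)=∅
  fail(11) 'dcb': from fail(10)=1 chase 'b': 1→0 ⇒ 20;  out=∅∪out(20)=∅
  fail(14) 'cac': from fail(2)=3 chase 'c': 3 ⇒ 23;  out={3}∪out(23)={3,7}
  fail(17) 'aac': from fail(16)=3 chase 'c': 3 ⇒ 23;  out=∅∪out(23)={7}
  fail(22) 'bcd': from fail(21)=1 chase 'd': 1→0 ⇒ 9;  out={6}∪out(9)={6}
  fail(6) 'abbd': from fail(5)=20 chase 'd': 20→0 ⇒ 9;  out=∅∪out(9)=∅
  fail(12) 'dcbd': from fail(11)=20 chase 'd': 20→0 ⇒ 9;  out=∅∪out(9)=∅
  fail(18) 'aacc': from fail(17)=23 chase 'c': 23→1 ⇒ 15;  out=∅∪out(15)={4}
  fail(7) 'abbda': from fail(6)=9 chase 'a': 9→0 ⇒ 3;  out=∅∪out(3)=∅
  fail(13) 'dcbdc': from fail(12)=9 chase 'c': 9 ⇒ 10;  out={2}∪out(10)={2}
  fail(19) 'aaccb': from fail(18)=15 chase 'b': 15→1→0 ⇒ 20;  out={5}∪out(20)={5}
  fail(8) 'abbdaa': from fail(7)=3 chase 'a': 3 ⇒ 16;  out={1}∪out(16)={1}

Run:
i=0 'd': node 0→9
i=1 'a': node 9→3 ·f
i=2 'a': node 3→16
i=3 'a': node 16→16 ·f
i=4 'c': node 16→17  → match P7@[3:4]
i=5 'c': node 17→18  → match P4@[4:5]
i=6 'b': node 18→19  → match P5@[2:6]
i=7 'a': node 19→3 ·f
i=8 'b': node 3→4
i=9 'c': node 4→21 ·f
i=10 'd': node 21→22  → match P6@[8:10]
i=11 'a': node 22→3 ·f
i=12 'c': node 3→23  → match P7@[11:12]
i=13 'b': node 23→20 ·f
i=14 'c': node 20→21
i=15 'c': node 21→15 ·f  → match P4@[14:15]
i=16 'a': node 15→2 ·f  → match P0@[15:16]
i=17 'c': node 2→14  → match P3@[15:17],P7@[16:17]
i=18 'd': node 14→9 ·f
i=19 'd': node 9→9 ·f
i=20 'a': node 9→3 ·f
i=21 'a': node 3→16
i=22 'c': node 16→17  → match P7@[21:22]
i=23 'c': node 17→18  → match P4@[22:23]
i=24 'b': node 18→19  → match P5@[20:24]
i=25 'd': node 19→9 ·f
i=26 'a': node 9→3 ·f
i=27 'a': node 3→16
i=28 'c': node 16→17  → match P7@[27:28]
i=29 'c': node 17→18  → match P4@[28:29]
i=30 'b': node 18→19  → match P5@[26:30]
i=31 'c': node 19→21 ·f
i=32 'a': node 21→2 ·f  → match P0@[31:32]
i=33 'c': node 2→14  → match P3@[31:33],P7@[32:33]
i=34 'a': node 14→2 ·f  → match P0@[33:34]
i=35 'd': node 2→9 ·f
i=36 'a': node 9→3 ·f
i=37 'a': node 3→16
i=38 'c': node 16→17  → match P7@[37:38]
i=39 'c': node 17→18  → match P4@[38:39]
i=40 'b': node 18→19  → match P5@[36:40]
i=41 'c': node 19→21 ·f
i=42 'a': node 21→2 ·f  → match P0@[41:42]
i=43 'c': node 2→14  → match P3@[41:43],P7@[42:43]

Result: [[4,7],[5,4],[6,5],[10,6],[12,7],[15,4],[16,0],[17,3],[17,7],[22,7],[23,4],[24,5],[28,7],[29,4],[30,5],[32,0],[33,3],[33,7],[34,0],[38,7],[39,4],[40,5],[42,0],[43,3],[43,7]]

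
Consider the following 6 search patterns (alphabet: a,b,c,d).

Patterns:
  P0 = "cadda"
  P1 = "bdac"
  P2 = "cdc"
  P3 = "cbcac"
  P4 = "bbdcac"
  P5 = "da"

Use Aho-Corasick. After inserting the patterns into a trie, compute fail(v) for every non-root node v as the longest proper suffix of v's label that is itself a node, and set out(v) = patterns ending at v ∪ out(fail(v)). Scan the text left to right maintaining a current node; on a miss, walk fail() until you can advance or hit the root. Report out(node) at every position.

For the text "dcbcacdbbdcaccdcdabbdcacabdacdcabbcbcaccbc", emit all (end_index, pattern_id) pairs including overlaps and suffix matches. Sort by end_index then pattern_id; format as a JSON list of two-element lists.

Build:
Trie (insert patterns):
  0='ε' goto b→6 c→1 d→21
  1='c' goto a→2 b→12 d→10
  2='ca' goto d→3
  3='cad' goto d→4
  4='cadd' goto a→5
  5='cadda' goto ·  ←P0
  6='b' goto b→16 d→7
  7='bd' goto a→8
  8='bda' goto c→9
  9='bdac' goto ·  ←P1
  10='cd' goto c→11
  11='cdc' goto ·  ←P2
  12='cb' goto c→13
  13='cbc' goto a→14
  14='cbca' goto c→15
  15='cbcac' goto ·  ←P3
  16='bb' goto d→17
  17='bbd' goto c→18
  18='bbdc' goto a→19
  19='bbdca' goto c→20
  20='bbdcac' goto ·  ←P4
  21='d' goto a→22
  22='da' goto ·  ←P5

Failure links (BFS by depth):
  fail(1) 'c': from fail(0)=0 chase 'c': 0 ⇒ 0;  out=∅∪out(0)=∅
  fail(6) 'b': from fail(0)=0 chase 'b': 0 ⇒ 0;  out=∅∪out(0)=∅
  fail(21) 'd': from fail(0)=0 chase 'd': 0 ⇒ 0;  out=∅∪out(0)=∅
  fail(2) 'ca': from fail(1)=0 chase 'a': 0 ⇒ 0;  out=∅∪out(0)=∅
  fail(7) 'bd': from fail(6)=0 chase 'd': 0 ⇒ 21;  out=∅∪out(21)=∅
  fail(10) 'cd': from fail(1)=0 chase 'd': 0 ⇒ 21;  out=∅∪out(21)=∅
  fail(12) 'cb': from fail(1)=0 chase 'b': 0 ⇒ 6;  out=∅∪out(6)=∅
  fail(16) 'bb': from fail(6)=0 chase 'b': 0 ⇒ 6;  out=∅∪out(6)=∅
  fail(22) 'da': from fail(21)=0 chase 'a': 0 ⇒ 0;  out={5}∪out(0)={5}
  fail(3) 'cad': from fail(2)=0 chase 'd': 0 ⇒ 21;  out=∅∪out(21)=∅
  fail(8) 'bda': from fail(7)=21 chase 'a': 21 ⇒ 22;  out=∅∪out(22)={5}
  fail(11) 'cdc': from fail(10)=21 chase 'c': 21→0 ⇒ 1;  out={2}∪out(1)={2}
  fail(13) 'cbc': from fail(12)=6 chase 'c': 6→0 ⇒ 1;  out=∅∪out(1)=∅
  fail(17) 'bbd': from fail(16)=6 chase 'd': 6 ⇒ 7;  out=∅∪out(7)=∅
  fail(4) 'cadd': from fail(3)=21 chase 'd': 21→0 ⇒ 21;  out=∅∪out(21)=∅
  fail(9) 'bdac': from fail(8)=22 chase 'c': 22→0 ⇒ 1;  out={1}∪out(1)={1}
  fail(14) 'cbca': from fail(13)=1 chase 'a': 1 ⇒ 2;  out=∅∪out(2)=∅
  fail(18) 'bbdc': from fail(17)=7 chase 'c': 7→21→0 ⇒ 1;  out=∅∪out(1)=∅
  fail(5) 'cadda': from fail(4)=21 chase 'a': 21 ⇒ 22;  out={0}∪out(22)={0,5}
  fail(15) 'cbcac': from fail(14)=2 chase 'c': 2→0 ⇒ 1;  out={3}∪out(1)={3}
  fail(19) 'bbdca': from fail(18)=1 chase 'a': 1 ⇒ 2;  out=∅∪out(2)=∅
  fail(20) 'bbdcac': from fail(19)=2 chase 'c': 2→0 ⇒ 1;  out={4}∪out(1)={4}

Run:
pos 0 'd': at 21
pos 1 'c': at 1 ·f
pos 2 'b': at 12
pos 3 'c': at 13
pos 4 'a': at 14
pos 5 'c': at 15  emit P3@[1:5]
pos 6 'd': at 10 ·f
pos 7 'b': at 6 ·f
pos 8 'b': at 16
pos 9 'd': at 17
pos 10 'c': at 18
pos 11 'a': at 19
pos 12 'c': at 20  emit P4@[7:12]
pos 13 'c': at 1 ·f
pos 14 'd': at 10
pos 15 'c': at 11  emit P2@[13:15]
pos 16 'd': at 10 ·f
pos 17 'a': at 22 ·f  emit P5@[16:17]
pos 18 'b': at 6 ·f
pos 19 'b': at 16
pos 20 'd': at 17
pos 21 'c': at 18
pos 22 'a': at 19
pos 23 'c': at 20  emit P4@[18:23]
pos 24 'a': at 2 ·f
pos 25 'b': at 6 ·f
pos 26 'd': at 7
pos 27 'a': at 8  emit P5@[26:27]
pos 28 'c': at 9  emit P1@[25:28]
pos 29 'd': at 10 ·f
pos 30 'c': at 11  emit P2@[28:30]
pos 31 'a': at 2 ·f
pos 32 'b': at 6 ·f
pos 33 'b': at 16
pos 34 'c': at 1 ·f
pos 35 'b': at 12
pos 36 'c': at 13
pos 37 'a': at 14
pos 38 'c': at 15  emit P3@[34:38]
pos 39 'c': at 1 ·f
pos 40 'b': at 12
pos 41 'c': at 13

Matches: [[5,3],[12,4],[15,2],[17,5],[23,4],[27,5],[28,1],[30,2],[38,3]]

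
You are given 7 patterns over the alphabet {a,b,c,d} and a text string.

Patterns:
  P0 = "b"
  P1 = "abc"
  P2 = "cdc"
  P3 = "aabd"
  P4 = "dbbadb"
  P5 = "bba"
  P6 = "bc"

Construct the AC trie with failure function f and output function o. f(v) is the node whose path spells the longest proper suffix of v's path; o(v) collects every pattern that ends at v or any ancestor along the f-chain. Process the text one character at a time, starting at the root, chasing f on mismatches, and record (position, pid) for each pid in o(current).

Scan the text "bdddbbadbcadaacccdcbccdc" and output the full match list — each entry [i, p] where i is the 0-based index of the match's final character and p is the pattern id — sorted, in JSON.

Build:
Trie (insert patterns):
  0='ε' goto a→2 b→1 c→5 d→11
  1='b' goto b→17 c→19  [P0 ends]
  2='a' goto a→8 b→3
  3='ab' goto c→4
  4='abc' goto ·  [P1 ends]
  5='c' goto d→6
  6='cd' goto c→7
  7='cdc' goto ·  [P2 ends]
  8='aa' goto b→9
  9='aab' goto d→10
  10='aabd' goto ·  [P3 ends]
  11='d' goto b→12
  12='db' goto b→13
  13='dbb' goto a→14
  14='dbba' goto d→15
  15='dbbad' goto b→16
  16='dbbadb' goto ·  [P4 ends]
  17='bb' goto a→18
  18='bba' goto ·  [P5 ends]
  19='bc' goto ·  [P6 ends]

BFS fail/out derivation:
  n1('b'): parent n0 fail=0; on 'b' 0 → fail=0;  out {0}∪∅={0}
  n2('a'): parent n0 fail=0; on 'a' 0 → fail=0;  out ∅∪∅=∅
  n5('c'): parent n0 fail=0; on 'c' 0 → fail=0;  out ∅∪∅=∅
  n11('d'): parent n0 fail=0; on 'd' 0 → fail=0;  out ∅∪∅=∅
  n3('ab'): parent n2 fail=0; on 'b' 0 → fail=1;  out ∅∪{0}={0}
  n6('cd'): parent n5 fail=0; on 'd' 0 → fail=11;  out ∅∪∅=∅
  n8('aa'): parent n2 fail=0; on 'a' 0 → fail=2;  out ∅∪∅=∅
  n12('db'): parent n11 fail=0; on 'b' 0 → fail=1;  out ∅∪{0}={0}
  n17('bb'): parent n1 fail=0; on 'b' 0 → fail=1;  out ∅∪{0}={0}
  n19('bc'): parent n1 fail=0; on 'c' 0 → fail=5;  out {6}∪∅={6}
  n4('abc'): parent n3 fail=1; on 'c' 1 → fail=19;  out {1}∪{6}={1,6}
  n7('cdc'): parent n6 fail=11; on 'c' 11→0 → fail=5;  out {2}∪∅={2}
  n9('aab'): parent n8 fail=2; on 'b' 2 → fail=3;  out ∅∪{0}={0}
  n13('dbb'): parent n12 fail=1; on 'b' 1 → fail=17;  out ∅∪{0}={0}
  n18('bba'): parent n17 fail=1; on 'a' 1→0 → fail=2;  out {5}∪∅={5}
  n10('aabd'): parent n9 fail=3; on 'd' 3→1→0 → fail=11;  out {3}∪∅={3}
  n14('dbba'): parent n13 fail=17; on 'a' 17 → fail=18;  out ∅∪{5}={5}
  n15('dbbad'): parent n14 fail=18; on 'd' 18→2→0 → fail=11;  out ∅∪∅=∅
  n16('dbbadb'): parent n15 fail=11; on 'b' 11 → fail=12;  out {4}∪{0}={0,4}

Text stream:
i=0 'b': node 0→1  → match P0@[0:0]
i=1 'd': node 1→11 (fail-walked)
i=2 'd': node 11→11 (fail-walked)
i=3 'd': node 11→11 (fail-walked)
i=4 'b': node 11→12  → match P0@[4:4]
i=5 'b': node 12→13  → match P0@[5:5]
i=6 'a': node 13→14  → match P5@[4:6]
i=7 'd': node 14→15
i=8 'b': node 15→16  → match P0@[8:8],P4@[3:8]
i=9 'c': node 16→19 (fail-walked)  → match P6@[8:9]
i=10 'a': node 19→2 (fail-walked)
i=11 'd': node 2→11 (fail-walked)
i=12 'a': node 11→2 (fail-walked)
i=13 'a': node 2→8
i=14 'c': node 8→5 (fail-walked)
i=15 'c': node 5→5 (fail-walked)
i=16 'c': node 5→5 (fail-walked)
i=17 'd': node 5→6
i=18 'c': node 6→7  → match P2@[16:18]
i=19 'b': node 7→1 (fail-walked)  → match P0@[19:19]
i=20 'c': node 1→19  → match P6@[19:20]
i=21 'c': node 19→5 (fail-walked)
i=22 'd': node 5→6
i=23 'c': node 6→7  → match P2@[21:23]

Result: [[0,0],[4,0],[5,0],[6,5],[8,0],[8,4],[9,6],[18,2],[19,0],[20,6],[23,2]]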